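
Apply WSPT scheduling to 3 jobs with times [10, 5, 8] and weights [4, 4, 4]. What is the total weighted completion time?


Compute p/w ratios and sort ascending (WSPT): [(5, 4), (8, 4), (10, 4)]
Compute weighted completion times:
  Job (p=5,w=4): C=5, w*C=4*5=20
  Job (p=8,w=4): C=13, w*C=4*13=52
  Job (p=10,w=4): C=23, w*C=4*23=92
Total weighted completion time = 164

164


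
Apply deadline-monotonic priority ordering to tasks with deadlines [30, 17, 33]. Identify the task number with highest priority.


Sort tasks by relative deadline (ascending):
  Task 2: deadline = 17
  Task 1: deadline = 30
  Task 3: deadline = 33
Priority order (highest first): [2, 1, 3]
Highest priority task = 2

2


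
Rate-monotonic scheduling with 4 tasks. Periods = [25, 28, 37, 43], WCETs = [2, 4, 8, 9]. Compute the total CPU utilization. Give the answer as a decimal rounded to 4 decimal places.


Compute individual utilizations (exact fractions):
  Task 1: C/T = 2/25 (approx. 0.08)
  Task 2: C/T = 4/28 = 1/7 (approx. 0.1429)
  Task 3: C/T = 8/37 (approx. 0.2162)
  Task 4: C/T = 9/43 (approx. 0.2093)
Total utilization U = 2/25 + 1/7 + 8/37 + 9/43 = 180524/278425
Rounded to 4 decimal places: U = 0.6484
RM (Liu & Layland) bound for 4 tasks = 0.756828; compare with U = 180524/278425 (approx. 0.648376)
U <= bound, so schedulable by RM sufficient condition.

0.6484


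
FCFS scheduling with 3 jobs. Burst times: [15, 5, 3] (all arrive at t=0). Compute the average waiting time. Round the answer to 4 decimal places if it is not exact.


FCFS order (as given): [15, 5, 3]
Waiting times:
  Job 1: wait = 0
  Job 2: wait = 15
  Job 3: wait = 20
Sum of waiting times = 35
Average waiting time = 35/3 = 11.6667

11.6667


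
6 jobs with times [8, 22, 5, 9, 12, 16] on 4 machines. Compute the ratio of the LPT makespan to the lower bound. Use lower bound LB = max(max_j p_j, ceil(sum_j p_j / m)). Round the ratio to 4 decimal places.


LPT order: [22, 16, 12, 9, 8, 5]
Machine loads after assignment: [22, 16, 17, 17]
LPT makespan = 22
Lower bound = max(max_job, ceil(total/4)) = max(22, 18) = 22
Ratio = 22 / 22 = 1.0

1.0


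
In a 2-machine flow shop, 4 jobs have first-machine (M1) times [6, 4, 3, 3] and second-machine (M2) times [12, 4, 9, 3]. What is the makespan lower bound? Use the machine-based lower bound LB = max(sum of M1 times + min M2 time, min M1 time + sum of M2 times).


LB1 = sum(M1 times) + min(M2 times) = 16 + 3 = 19
LB2 = min(M1 times) + sum(M2 times) = 3 + 28 = 31
Lower bound = max(LB1, LB2) = max(19, 31) = 31

31


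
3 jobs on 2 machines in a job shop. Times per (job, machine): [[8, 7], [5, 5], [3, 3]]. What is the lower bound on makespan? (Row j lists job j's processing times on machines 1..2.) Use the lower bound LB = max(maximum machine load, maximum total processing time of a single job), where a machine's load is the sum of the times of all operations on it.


Machine loads:
  Machine 1: 8 + 5 + 3 = 16
  Machine 2: 7 + 5 + 3 = 15
Max machine load = 16
Job totals:
  Job 1: 15
  Job 2: 10
  Job 3: 6
Max job total = 15
Lower bound = max(16, 15) = 16

16


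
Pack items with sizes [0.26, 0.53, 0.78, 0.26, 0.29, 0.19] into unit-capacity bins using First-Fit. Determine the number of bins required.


Place items sequentially using First-Fit:
  Item 0.26 -> new Bin 1
  Item 0.53 -> Bin 1 (now 0.79)
  Item 0.78 -> new Bin 2
  Item 0.26 -> new Bin 3
  Item 0.29 -> Bin 3 (now 0.55)
  Item 0.19 -> Bin 1 (now 0.98)
Total bins used = 3

3


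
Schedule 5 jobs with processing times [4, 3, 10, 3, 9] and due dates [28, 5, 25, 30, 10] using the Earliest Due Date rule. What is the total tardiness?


Sort by due date (EDD order): [(3, 5), (9, 10), (10, 25), (4, 28), (3, 30)]
Compute completion times and tardiness:
  Job 1: p=3, d=5, C=3, tardiness=max(0,3-5)=0
  Job 2: p=9, d=10, C=12, tardiness=max(0,12-10)=2
  Job 3: p=10, d=25, C=22, tardiness=max(0,22-25)=0
  Job 4: p=4, d=28, C=26, tardiness=max(0,26-28)=0
  Job 5: p=3, d=30, C=29, tardiness=max(0,29-30)=0
Total tardiness = 2

2


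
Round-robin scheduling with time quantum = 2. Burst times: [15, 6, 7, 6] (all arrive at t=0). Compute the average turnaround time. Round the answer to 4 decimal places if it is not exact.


Time quantum = 2
Execution trace:
  J1 runs 2 units, time = 2
  J2 runs 2 units, time = 4
  J3 runs 2 units, time = 6
  J4 runs 2 units, time = 8
  J1 runs 2 units, time = 10
  J2 runs 2 units, time = 12
  J3 runs 2 units, time = 14
  J4 runs 2 units, time = 16
  J1 runs 2 units, time = 18
  J2 runs 2 units, time = 20
  J3 runs 2 units, time = 22
  J4 runs 2 units, time = 24
  J1 runs 2 units, time = 26
  J3 runs 1 units, time = 27
  J1 runs 2 units, time = 29
  J1 runs 2 units, time = 31
  J1 runs 2 units, time = 33
  J1 runs 1 units, time = 34
Finish times: [34, 20, 27, 24]
Average turnaround = 105/4 = 26.25

26.25


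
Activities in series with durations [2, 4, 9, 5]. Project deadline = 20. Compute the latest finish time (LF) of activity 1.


LF(activity 1) = deadline - sum of successor durations
Successors: activities 2 through 4 with durations [4, 9, 5]
Sum of successor durations = 18
LF = 20 - 18 = 2

2


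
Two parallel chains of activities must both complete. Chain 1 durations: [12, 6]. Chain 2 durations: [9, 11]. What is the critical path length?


Path A total = 12 + 6 = 18
Path B total = 9 + 11 = 20
Critical path = longest path = max(18, 20) = 20

20


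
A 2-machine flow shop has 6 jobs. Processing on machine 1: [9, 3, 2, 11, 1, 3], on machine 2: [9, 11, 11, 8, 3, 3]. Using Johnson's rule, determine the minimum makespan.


Apply Johnson's rule:
  Group 1 (a <= b): [(5, 1, 3), (3, 2, 11), (2, 3, 11), (6, 3, 3), (1, 9, 9)]
  Group 2 (a > b): [(4, 11, 8)]
Optimal job order: [5, 3, 2, 6, 1, 4]
Schedule:
  Job 5: M1 done at 1, M2 done at 4
  Job 3: M1 done at 3, M2 done at 15
  Job 2: M1 done at 6, M2 done at 26
  Job 6: M1 done at 9, M2 done at 29
  Job 1: M1 done at 18, M2 done at 38
  Job 4: M1 done at 29, M2 done at 46
Makespan = 46

46


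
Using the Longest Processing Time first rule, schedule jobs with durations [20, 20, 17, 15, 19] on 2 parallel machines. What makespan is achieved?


Sort jobs in decreasing order (LPT): [20, 20, 19, 17, 15]
Assign each job to the least loaded machine:
  Machine 1: jobs [20, 19], load = 39
  Machine 2: jobs [20, 17, 15], load = 52
Makespan = max load = 52

52


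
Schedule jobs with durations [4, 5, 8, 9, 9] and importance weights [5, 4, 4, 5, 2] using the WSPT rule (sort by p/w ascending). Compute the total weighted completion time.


Compute p/w ratios and sort ascending (WSPT): [(4, 5), (5, 4), (9, 5), (8, 4), (9, 2)]
Compute weighted completion times:
  Job (p=4,w=5): C=4, w*C=5*4=20
  Job (p=5,w=4): C=9, w*C=4*9=36
  Job (p=9,w=5): C=18, w*C=5*18=90
  Job (p=8,w=4): C=26, w*C=4*26=104
  Job (p=9,w=2): C=35, w*C=2*35=70
Total weighted completion time = 320

320


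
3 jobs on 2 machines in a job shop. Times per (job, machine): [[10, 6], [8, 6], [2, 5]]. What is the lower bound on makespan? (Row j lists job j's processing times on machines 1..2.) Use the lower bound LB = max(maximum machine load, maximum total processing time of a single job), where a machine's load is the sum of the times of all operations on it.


Machine loads:
  Machine 1: 10 + 8 + 2 = 20
  Machine 2: 6 + 6 + 5 = 17
Max machine load = 20
Job totals:
  Job 1: 16
  Job 2: 14
  Job 3: 7
Max job total = 16
Lower bound = max(20, 16) = 20

20


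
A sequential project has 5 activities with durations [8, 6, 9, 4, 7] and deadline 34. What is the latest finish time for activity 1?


LF(activity 1) = deadline - sum of successor durations
Successors: activities 2 through 5 with durations [6, 9, 4, 7]
Sum of successor durations = 26
LF = 34 - 26 = 8

8


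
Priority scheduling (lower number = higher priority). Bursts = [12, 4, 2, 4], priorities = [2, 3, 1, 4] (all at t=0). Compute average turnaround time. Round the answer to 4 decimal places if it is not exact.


Sort by priority (ascending = highest first):
Order: [(1, 2), (2, 12), (3, 4), (4, 4)]
Completion times:
  Priority 1, burst=2, C=2
  Priority 2, burst=12, C=14
  Priority 3, burst=4, C=18
  Priority 4, burst=4, C=22
Average turnaround = 56/4 = 14.0

14.0


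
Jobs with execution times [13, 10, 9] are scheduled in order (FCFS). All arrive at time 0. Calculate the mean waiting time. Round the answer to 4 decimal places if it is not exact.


FCFS order (as given): [13, 10, 9]
Waiting times:
  Job 1: wait = 0
  Job 2: wait = 13
  Job 3: wait = 23
Sum of waiting times = 36
Average waiting time = 36/3 = 12.0

12.0


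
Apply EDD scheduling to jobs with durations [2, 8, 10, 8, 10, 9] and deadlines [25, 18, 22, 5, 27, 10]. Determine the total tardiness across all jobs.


Sort by due date (EDD order): [(8, 5), (9, 10), (8, 18), (10, 22), (2, 25), (10, 27)]
Compute completion times and tardiness:
  Job 1: p=8, d=5, C=8, tardiness=max(0,8-5)=3
  Job 2: p=9, d=10, C=17, tardiness=max(0,17-10)=7
  Job 3: p=8, d=18, C=25, tardiness=max(0,25-18)=7
  Job 4: p=10, d=22, C=35, tardiness=max(0,35-22)=13
  Job 5: p=2, d=25, C=37, tardiness=max(0,37-25)=12
  Job 6: p=10, d=27, C=47, tardiness=max(0,47-27)=20
Total tardiness = 62

62


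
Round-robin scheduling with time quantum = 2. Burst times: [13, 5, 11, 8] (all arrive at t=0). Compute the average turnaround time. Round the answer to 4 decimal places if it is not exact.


Time quantum = 2
Execution trace:
  J1 runs 2 units, time = 2
  J2 runs 2 units, time = 4
  J3 runs 2 units, time = 6
  J4 runs 2 units, time = 8
  J1 runs 2 units, time = 10
  J2 runs 2 units, time = 12
  J3 runs 2 units, time = 14
  J4 runs 2 units, time = 16
  J1 runs 2 units, time = 18
  J2 runs 1 units, time = 19
  J3 runs 2 units, time = 21
  J4 runs 2 units, time = 23
  J1 runs 2 units, time = 25
  J3 runs 2 units, time = 27
  J4 runs 2 units, time = 29
  J1 runs 2 units, time = 31
  J3 runs 2 units, time = 33
  J1 runs 2 units, time = 35
  J3 runs 1 units, time = 36
  J1 runs 1 units, time = 37
Finish times: [37, 19, 36, 29]
Average turnaround = 121/4 = 30.25

30.25


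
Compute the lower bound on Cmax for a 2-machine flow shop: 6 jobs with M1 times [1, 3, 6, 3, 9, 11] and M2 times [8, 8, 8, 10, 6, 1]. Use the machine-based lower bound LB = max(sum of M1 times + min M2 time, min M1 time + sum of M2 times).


LB1 = sum(M1 times) + min(M2 times) = 33 + 1 = 34
LB2 = min(M1 times) + sum(M2 times) = 1 + 41 = 42
Lower bound = max(LB1, LB2) = max(34, 42) = 42

42


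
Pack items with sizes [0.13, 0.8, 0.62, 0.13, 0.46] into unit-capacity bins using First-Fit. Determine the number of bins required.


Place items sequentially using First-Fit:
  Item 0.13 -> new Bin 1
  Item 0.8 -> Bin 1 (now 0.93)
  Item 0.62 -> new Bin 2
  Item 0.13 -> Bin 2 (now 0.75)
  Item 0.46 -> new Bin 3
Total bins used = 3

3


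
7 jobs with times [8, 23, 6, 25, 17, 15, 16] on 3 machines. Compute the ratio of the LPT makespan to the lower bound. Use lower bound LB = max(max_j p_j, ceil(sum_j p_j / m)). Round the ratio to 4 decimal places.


LPT order: [25, 23, 17, 16, 15, 8, 6]
Machine loads after assignment: [39, 38, 33]
LPT makespan = 39
Lower bound = max(max_job, ceil(total/3)) = max(25, 37) = 37
Ratio = 39 / 37 = 1.0541

1.0541


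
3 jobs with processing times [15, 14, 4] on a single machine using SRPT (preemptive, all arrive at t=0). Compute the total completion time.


Since all jobs arrive at t=0, SRPT equals SPT ordering.
SPT order: [4, 14, 15]
Completion times:
  Job 1: p=4, C=4
  Job 2: p=14, C=18
  Job 3: p=15, C=33
Total completion time = 4 + 18 + 33 = 55

55


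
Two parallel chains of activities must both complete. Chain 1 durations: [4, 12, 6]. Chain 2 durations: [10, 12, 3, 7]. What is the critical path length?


Path A total = 4 + 12 + 6 = 22
Path B total = 10 + 12 + 3 + 7 = 32
Critical path = longest path = max(22, 32) = 32

32


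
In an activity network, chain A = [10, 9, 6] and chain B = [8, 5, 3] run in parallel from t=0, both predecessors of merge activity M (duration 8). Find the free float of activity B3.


ES(B3) = sum of predecessors on chain B = 13
EF(B3) = ES + duration = 13 + 3 = 16
Successor of B3 is M. ES(M) = max(sum(A), sum(B)) = max(25, 16) = 25
Free float = ES(successor) - EF(current) = 25 - 16 = 9

9


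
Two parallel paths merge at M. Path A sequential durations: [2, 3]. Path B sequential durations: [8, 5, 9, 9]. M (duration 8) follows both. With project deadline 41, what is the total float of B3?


Forward pass: ES(B3) = sum of predecessors on chain B = 13
EF = ES + duration = 13 + 9 = 22
Backward pass: LF(M) = deadline = 41; LS(M) = 41 - 8 = 33
LF(B3) = LS(M) - sum(successors on chain B) = 33 - 9 = 24
LS = LF - duration = 24 - 9 = 15
Total float = LS - ES = 15 - 13 = 2

2


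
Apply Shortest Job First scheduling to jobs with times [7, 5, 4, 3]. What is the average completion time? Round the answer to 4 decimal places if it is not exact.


SJF order (ascending): [3, 4, 5, 7]
Completion times:
  Job 1: burst=3, C=3
  Job 2: burst=4, C=7
  Job 3: burst=5, C=12
  Job 4: burst=7, C=19
Average completion = 41/4 = 10.25

10.25


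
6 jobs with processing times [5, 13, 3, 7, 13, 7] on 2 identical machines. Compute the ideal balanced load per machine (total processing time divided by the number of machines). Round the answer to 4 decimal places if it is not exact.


Total processing time = 5 + 13 + 3 + 7 + 13 + 7 = 48
Number of machines = 2
Ideal balanced load = 48 / 2 = 24.0

24.0


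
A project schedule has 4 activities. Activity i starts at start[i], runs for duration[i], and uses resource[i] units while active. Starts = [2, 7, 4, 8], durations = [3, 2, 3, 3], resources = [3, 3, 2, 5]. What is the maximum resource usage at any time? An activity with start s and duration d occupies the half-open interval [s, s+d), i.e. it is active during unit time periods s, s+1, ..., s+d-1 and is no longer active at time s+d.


Each activity i is active on [start_i, start_i + duration_i).
Compute total resource usage per time slot:
  t=0: active resources = [], total = 0
  t=1: active resources = [], total = 0
  t=2: active resources = [3], total = 3
  t=3: active resources = [3], total = 3
  t=4: active resources = [3, 2], total = 5
  t=5: active resources = [2], total = 2
  t=6: active resources = [2], total = 2
  t=7: active resources = [3], total = 3
  t=8: active resources = [3, 5], total = 8
  t=9: active resources = [5], total = 5
  t=10: active resources = [5], total = 5
Peak resource demand = 8

8


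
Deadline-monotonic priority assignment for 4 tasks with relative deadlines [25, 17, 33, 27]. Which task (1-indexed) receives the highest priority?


Sort tasks by relative deadline (ascending):
  Task 2: deadline = 17
  Task 1: deadline = 25
  Task 4: deadline = 27
  Task 3: deadline = 33
Priority order (highest first): [2, 1, 4, 3]
Highest priority task = 2

2


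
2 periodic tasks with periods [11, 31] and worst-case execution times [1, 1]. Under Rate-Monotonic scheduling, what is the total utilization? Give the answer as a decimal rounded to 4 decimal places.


Compute individual utilizations (exact fractions):
  Task 1: C/T = 1/11 (approx. 0.0909)
  Task 2: C/T = 1/31 (approx. 0.0323)
Total utilization U = 1/11 + 1/31 = 42/341
Rounded to 4 decimal places: U = 0.1232
RM (Liu & Layland) bound for 2 tasks = 0.828427; compare with U = 42/341 (approx. 0.123167)
U <= bound, so schedulable by RM sufficient condition.

0.1232


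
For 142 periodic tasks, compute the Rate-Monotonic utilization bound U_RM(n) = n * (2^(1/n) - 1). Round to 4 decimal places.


Compute 2^(1/142) = 1.0048932512
Subtract 1: 1.0048932512 - 1 = 0.0048932512
Multiply by n: 142 * 0.0048932512 = 0.6948416704
Round to 4 dp: 0.6948

0.6948


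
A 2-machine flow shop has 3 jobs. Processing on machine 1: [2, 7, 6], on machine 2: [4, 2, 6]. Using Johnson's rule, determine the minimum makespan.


Apply Johnson's rule:
  Group 1 (a <= b): [(1, 2, 4), (3, 6, 6)]
  Group 2 (a > b): [(2, 7, 2)]
Optimal job order: [1, 3, 2]
Schedule:
  Job 1: M1 done at 2, M2 done at 6
  Job 3: M1 done at 8, M2 done at 14
  Job 2: M1 done at 15, M2 done at 17
Makespan = 17

17


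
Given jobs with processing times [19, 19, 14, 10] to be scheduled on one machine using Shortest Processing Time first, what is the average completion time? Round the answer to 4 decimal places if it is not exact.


Sort jobs by processing time (SPT order): [10, 14, 19, 19]
Compute completion times sequentially:
  Job 1: processing = 10, completes at 10
  Job 2: processing = 14, completes at 24
  Job 3: processing = 19, completes at 43
  Job 4: processing = 19, completes at 62
Sum of completion times = 139
Average completion time = 139/4 = 34.75

34.75


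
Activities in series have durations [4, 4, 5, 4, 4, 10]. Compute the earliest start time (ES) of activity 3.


Activity 3 starts after activities 1 through 2 complete.
Predecessor durations: [4, 4]
ES = 4 + 4 = 8

8


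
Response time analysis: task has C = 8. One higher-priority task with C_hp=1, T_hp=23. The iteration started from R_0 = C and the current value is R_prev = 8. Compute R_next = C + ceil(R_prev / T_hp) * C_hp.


R_next = C + ceil(R_prev / T_hp) * C_hp
ceil(8 / 23) = ceil(0.3478) = 1
Interference = 1 * 1 = 1
R_next = 8 + 1 = 9

9


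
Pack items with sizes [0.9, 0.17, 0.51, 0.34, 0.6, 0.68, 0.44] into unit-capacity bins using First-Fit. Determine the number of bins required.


Place items sequentially using First-Fit:
  Item 0.9 -> new Bin 1
  Item 0.17 -> new Bin 2
  Item 0.51 -> Bin 2 (now 0.68)
  Item 0.34 -> new Bin 3
  Item 0.6 -> Bin 3 (now 0.94)
  Item 0.68 -> new Bin 4
  Item 0.44 -> new Bin 5
Total bins used = 5

5


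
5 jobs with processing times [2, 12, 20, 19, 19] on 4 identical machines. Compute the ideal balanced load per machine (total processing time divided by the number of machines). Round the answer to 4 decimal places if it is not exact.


Total processing time = 2 + 12 + 20 + 19 + 19 = 72
Number of machines = 4
Ideal balanced load = 72 / 4 = 18.0

18.0


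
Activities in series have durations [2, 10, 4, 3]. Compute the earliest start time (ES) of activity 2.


Activity 2 starts after activities 1 through 1 complete.
Predecessor durations: [2]
ES = 2 = 2

2


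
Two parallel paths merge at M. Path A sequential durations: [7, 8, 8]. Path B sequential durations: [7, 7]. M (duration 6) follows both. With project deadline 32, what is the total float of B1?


Forward pass: ES(B1) = sum of predecessors on chain B = 0
EF = ES + duration = 0 + 7 = 7
Backward pass: LF(M) = deadline = 32; LS(M) = 32 - 6 = 26
LF(B1) = LS(M) - sum(successors on chain B) = 26 - 7 = 19
LS = LF - duration = 19 - 7 = 12
Total float = LS - ES = 12 - 0 = 12

12


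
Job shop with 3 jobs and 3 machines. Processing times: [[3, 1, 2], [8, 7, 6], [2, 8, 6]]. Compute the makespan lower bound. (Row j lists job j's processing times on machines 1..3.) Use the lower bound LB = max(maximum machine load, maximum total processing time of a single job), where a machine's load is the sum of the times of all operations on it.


Machine loads:
  Machine 1: 3 + 8 + 2 = 13
  Machine 2: 1 + 7 + 8 = 16
  Machine 3: 2 + 6 + 6 = 14
Max machine load = 16
Job totals:
  Job 1: 6
  Job 2: 21
  Job 3: 16
Max job total = 21
Lower bound = max(16, 21) = 21

21


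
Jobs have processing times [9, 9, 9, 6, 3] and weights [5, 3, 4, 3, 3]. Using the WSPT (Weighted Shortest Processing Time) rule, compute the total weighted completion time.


Compute p/w ratios and sort ascending (WSPT): [(3, 3), (9, 5), (6, 3), (9, 4), (9, 3)]
Compute weighted completion times:
  Job (p=3,w=3): C=3, w*C=3*3=9
  Job (p=9,w=5): C=12, w*C=5*12=60
  Job (p=6,w=3): C=18, w*C=3*18=54
  Job (p=9,w=4): C=27, w*C=4*27=108
  Job (p=9,w=3): C=36, w*C=3*36=108
Total weighted completion time = 339

339


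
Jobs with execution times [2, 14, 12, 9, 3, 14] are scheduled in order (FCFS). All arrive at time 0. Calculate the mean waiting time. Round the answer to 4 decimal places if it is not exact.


FCFS order (as given): [2, 14, 12, 9, 3, 14]
Waiting times:
  Job 1: wait = 0
  Job 2: wait = 2
  Job 3: wait = 16
  Job 4: wait = 28
  Job 5: wait = 37
  Job 6: wait = 40
Sum of waiting times = 123
Average waiting time = 123/6 = 20.5

20.5


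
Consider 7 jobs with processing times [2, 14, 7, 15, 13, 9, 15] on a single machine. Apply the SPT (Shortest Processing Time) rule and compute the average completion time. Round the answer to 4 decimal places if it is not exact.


Sort jobs by processing time (SPT order): [2, 7, 9, 13, 14, 15, 15]
Compute completion times sequentially:
  Job 1: processing = 2, completes at 2
  Job 2: processing = 7, completes at 9
  Job 3: processing = 9, completes at 18
  Job 4: processing = 13, completes at 31
  Job 5: processing = 14, completes at 45
  Job 6: processing = 15, completes at 60
  Job 7: processing = 15, completes at 75
Sum of completion times = 240
Average completion time = 240/7 = 34.2857

34.2857


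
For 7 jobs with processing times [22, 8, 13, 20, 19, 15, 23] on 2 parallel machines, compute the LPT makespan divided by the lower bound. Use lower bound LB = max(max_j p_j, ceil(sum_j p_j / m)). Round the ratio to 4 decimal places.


LPT order: [23, 22, 20, 19, 15, 13, 8]
Machine loads after assignment: [57, 63]
LPT makespan = 63
Lower bound = max(max_job, ceil(total/2)) = max(23, 60) = 60
Ratio = 63 / 60 = 1.05

1.05


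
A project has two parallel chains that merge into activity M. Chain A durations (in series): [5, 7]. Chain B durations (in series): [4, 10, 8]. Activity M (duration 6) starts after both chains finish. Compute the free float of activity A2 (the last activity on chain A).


ES(A2) = sum of predecessors on chain A = 5
EF(A2) = ES + duration = 5 + 7 = 12
Successor of A2 is M. ES(M) = max(sum(A), sum(B)) = max(12, 22) = 22
Free float = ES(successor) - EF(current) = 22 - 12 = 10

10


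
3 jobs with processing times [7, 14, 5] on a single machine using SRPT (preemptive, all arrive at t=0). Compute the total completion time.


Since all jobs arrive at t=0, SRPT equals SPT ordering.
SPT order: [5, 7, 14]
Completion times:
  Job 1: p=5, C=5
  Job 2: p=7, C=12
  Job 3: p=14, C=26
Total completion time = 5 + 12 + 26 = 43

43


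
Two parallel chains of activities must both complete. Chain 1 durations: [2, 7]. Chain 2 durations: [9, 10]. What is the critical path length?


Path A total = 2 + 7 = 9
Path B total = 9 + 10 = 19
Critical path = longest path = max(9, 19) = 19

19


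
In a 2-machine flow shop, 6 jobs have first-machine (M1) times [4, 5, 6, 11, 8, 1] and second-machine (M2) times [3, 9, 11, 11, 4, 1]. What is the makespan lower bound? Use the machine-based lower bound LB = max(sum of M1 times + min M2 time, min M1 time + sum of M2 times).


LB1 = sum(M1 times) + min(M2 times) = 35 + 1 = 36
LB2 = min(M1 times) + sum(M2 times) = 1 + 39 = 40
Lower bound = max(LB1, LB2) = max(36, 40) = 40

40


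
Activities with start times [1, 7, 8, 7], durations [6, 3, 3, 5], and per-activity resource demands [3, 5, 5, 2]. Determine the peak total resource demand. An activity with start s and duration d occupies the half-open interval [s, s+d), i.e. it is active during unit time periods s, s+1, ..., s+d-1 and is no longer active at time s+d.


Each activity i is active on [start_i, start_i + duration_i).
Compute total resource usage per time slot:
  t=0: active resources = [], total = 0
  t=1: active resources = [3], total = 3
  t=2: active resources = [3], total = 3
  t=3: active resources = [3], total = 3
  t=4: active resources = [3], total = 3
  t=5: active resources = [3], total = 3
  t=6: active resources = [3], total = 3
  t=7: active resources = [5, 2], total = 7
  t=8: active resources = [5, 5, 2], total = 12
  t=9: active resources = [5, 5, 2], total = 12
  t=10: active resources = [5, 2], total = 7
  t=11: active resources = [2], total = 2
Peak resource demand = 12

12


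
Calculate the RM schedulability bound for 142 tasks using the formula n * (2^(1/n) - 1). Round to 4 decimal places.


Compute 2^(1/142) = 1.0048932512
Subtract 1: 1.0048932512 - 1 = 0.0048932512
Multiply by n: 142 * 0.0048932512 = 0.6948416704
Round to 4 dp: 0.6948

0.6948


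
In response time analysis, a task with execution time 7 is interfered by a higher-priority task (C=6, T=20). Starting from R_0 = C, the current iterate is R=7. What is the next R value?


R_next = C + ceil(R_prev / T_hp) * C_hp
ceil(7 / 20) = ceil(0.35) = 1
Interference = 1 * 6 = 6
R_next = 7 + 6 = 13

13


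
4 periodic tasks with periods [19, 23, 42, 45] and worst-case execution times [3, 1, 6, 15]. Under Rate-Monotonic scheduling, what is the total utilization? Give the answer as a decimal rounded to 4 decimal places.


Compute individual utilizations (exact fractions):
  Task 1: C/T = 3/19 (approx. 0.1579)
  Task 2: C/T = 1/23 (approx. 0.0435)
  Task 3: C/T = 6/42 = 1/7 (approx. 0.1429)
  Task 4: C/T = 15/45 = 1/3 (approx. 0.3333)
Total utilization U = 3/19 + 1/23 + 1/7 + 1/3 = 6218/9177
Rounded to 4 decimal places: U = 0.6776
RM (Liu & Layland) bound for 4 tasks = 0.756828; compare with U = 6218/9177 (approx. 0.677563)
U <= bound, so schedulable by RM sufficient condition.

0.6776


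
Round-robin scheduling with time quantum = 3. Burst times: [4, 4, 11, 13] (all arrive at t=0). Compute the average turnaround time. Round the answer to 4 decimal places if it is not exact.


Time quantum = 3
Execution trace:
  J1 runs 3 units, time = 3
  J2 runs 3 units, time = 6
  J3 runs 3 units, time = 9
  J4 runs 3 units, time = 12
  J1 runs 1 units, time = 13
  J2 runs 1 units, time = 14
  J3 runs 3 units, time = 17
  J4 runs 3 units, time = 20
  J3 runs 3 units, time = 23
  J4 runs 3 units, time = 26
  J3 runs 2 units, time = 28
  J4 runs 3 units, time = 31
  J4 runs 1 units, time = 32
Finish times: [13, 14, 28, 32]
Average turnaround = 87/4 = 21.75

21.75


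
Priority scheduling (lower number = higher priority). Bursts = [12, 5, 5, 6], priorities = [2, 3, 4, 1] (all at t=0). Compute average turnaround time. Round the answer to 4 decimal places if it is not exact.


Sort by priority (ascending = highest first):
Order: [(1, 6), (2, 12), (3, 5), (4, 5)]
Completion times:
  Priority 1, burst=6, C=6
  Priority 2, burst=12, C=18
  Priority 3, burst=5, C=23
  Priority 4, burst=5, C=28
Average turnaround = 75/4 = 18.75

18.75


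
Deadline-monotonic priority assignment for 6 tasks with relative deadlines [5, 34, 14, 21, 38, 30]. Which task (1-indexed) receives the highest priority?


Sort tasks by relative deadline (ascending):
  Task 1: deadline = 5
  Task 3: deadline = 14
  Task 4: deadline = 21
  Task 6: deadline = 30
  Task 2: deadline = 34
  Task 5: deadline = 38
Priority order (highest first): [1, 3, 4, 6, 2, 5]
Highest priority task = 1

1


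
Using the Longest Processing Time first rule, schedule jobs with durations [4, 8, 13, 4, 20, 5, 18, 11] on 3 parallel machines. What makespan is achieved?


Sort jobs in decreasing order (LPT): [20, 18, 13, 11, 8, 5, 4, 4]
Assign each job to the least loaded machine:
  Machine 1: jobs [20, 5, 4], load = 29
  Machine 2: jobs [18, 8], load = 26
  Machine 3: jobs [13, 11, 4], load = 28
Makespan = max load = 29

29


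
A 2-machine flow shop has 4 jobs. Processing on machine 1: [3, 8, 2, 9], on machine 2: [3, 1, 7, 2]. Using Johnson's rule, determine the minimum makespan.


Apply Johnson's rule:
  Group 1 (a <= b): [(3, 2, 7), (1, 3, 3)]
  Group 2 (a > b): [(4, 9, 2), (2, 8, 1)]
Optimal job order: [3, 1, 4, 2]
Schedule:
  Job 3: M1 done at 2, M2 done at 9
  Job 1: M1 done at 5, M2 done at 12
  Job 4: M1 done at 14, M2 done at 16
  Job 2: M1 done at 22, M2 done at 23
Makespan = 23

23


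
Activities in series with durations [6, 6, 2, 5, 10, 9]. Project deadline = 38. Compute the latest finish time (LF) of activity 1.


LF(activity 1) = deadline - sum of successor durations
Successors: activities 2 through 6 with durations [6, 2, 5, 10, 9]
Sum of successor durations = 32
LF = 38 - 32 = 6

6


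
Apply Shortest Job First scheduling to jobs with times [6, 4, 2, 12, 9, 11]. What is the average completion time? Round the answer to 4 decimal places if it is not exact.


SJF order (ascending): [2, 4, 6, 9, 11, 12]
Completion times:
  Job 1: burst=2, C=2
  Job 2: burst=4, C=6
  Job 3: burst=6, C=12
  Job 4: burst=9, C=21
  Job 5: burst=11, C=32
  Job 6: burst=12, C=44
Average completion = 117/6 = 19.5

19.5


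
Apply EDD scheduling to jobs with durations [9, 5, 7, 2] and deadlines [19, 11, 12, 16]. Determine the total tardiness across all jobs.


Sort by due date (EDD order): [(5, 11), (7, 12), (2, 16), (9, 19)]
Compute completion times and tardiness:
  Job 1: p=5, d=11, C=5, tardiness=max(0,5-11)=0
  Job 2: p=7, d=12, C=12, tardiness=max(0,12-12)=0
  Job 3: p=2, d=16, C=14, tardiness=max(0,14-16)=0
  Job 4: p=9, d=19, C=23, tardiness=max(0,23-19)=4
Total tardiness = 4

4


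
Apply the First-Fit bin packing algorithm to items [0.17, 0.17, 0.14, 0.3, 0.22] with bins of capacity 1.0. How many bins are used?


Place items sequentially using First-Fit:
  Item 0.17 -> new Bin 1
  Item 0.17 -> Bin 1 (now 0.34)
  Item 0.14 -> Bin 1 (now 0.48)
  Item 0.3 -> Bin 1 (now 0.78)
  Item 0.22 -> Bin 1 (now 1.0)
Total bins used = 1

1


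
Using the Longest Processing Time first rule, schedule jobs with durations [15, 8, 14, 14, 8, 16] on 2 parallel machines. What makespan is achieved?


Sort jobs in decreasing order (LPT): [16, 15, 14, 14, 8, 8]
Assign each job to the least loaded machine:
  Machine 1: jobs [16, 14, 8], load = 38
  Machine 2: jobs [15, 14, 8], load = 37
Makespan = max load = 38

38


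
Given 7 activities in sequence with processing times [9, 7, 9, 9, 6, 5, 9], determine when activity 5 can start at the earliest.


Activity 5 starts after activities 1 through 4 complete.
Predecessor durations: [9, 7, 9, 9]
ES = 9 + 7 + 9 + 9 = 34

34


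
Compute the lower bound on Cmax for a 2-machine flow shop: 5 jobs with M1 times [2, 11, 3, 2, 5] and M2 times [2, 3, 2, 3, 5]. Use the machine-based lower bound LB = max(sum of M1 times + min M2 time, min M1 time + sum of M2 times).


LB1 = sum(M1 times) + min(M2 times) = 23 + 2 = 25
LB2 = min(M1 times) + sum(M2 times) = 2 + 15 = 17
Lower bound = max(LB1, LB2) = max(25, 17) = 25

25


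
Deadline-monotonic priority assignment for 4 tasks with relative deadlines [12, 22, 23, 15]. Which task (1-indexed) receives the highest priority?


Sort tasks by relative deadline (ascending):
  Task 1: deadline = 12
  Task 4: deadline = 15
  Task 2: deadline = 22
  Task 3: deadline = 23
Priority order (highest first): [1, 4, 2, 3]
Highest priority task = 1

1


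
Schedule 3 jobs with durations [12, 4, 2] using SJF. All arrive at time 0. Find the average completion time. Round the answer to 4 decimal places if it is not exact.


SJF order (ascending): [2, 4, 12]
Completion times:
  Job 1: burst=2, C=2
  Job 2: burst=4, C=6
  Job 3: burst=12, C=18
Average completion = 26/3 = 8.6667

8.6667


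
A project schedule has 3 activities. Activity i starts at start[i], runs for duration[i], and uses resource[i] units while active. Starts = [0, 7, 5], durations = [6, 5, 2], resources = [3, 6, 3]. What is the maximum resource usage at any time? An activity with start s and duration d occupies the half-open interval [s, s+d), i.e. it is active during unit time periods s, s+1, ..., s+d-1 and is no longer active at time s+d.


Each activity i is active on [start_i, start_i + duration_i).
Compute total resource usage per time slot:
  t=0: active resources = [3], total = 3
  t=1: active resources = [3], total = 3
  t=2: active resources = [3], total = 3
  t=3: active resources = [3], total = 3
  t=4: active resources = [3], total = 3
  t=5: active resources = [3, 3], total = 6
  t=6: active resources = [3], total = 3
  t=7: active resources = [6], total = 6
  t=8: active resources = [6], total = 6
  t=9: active resources = [6], total = 6
  t=10: active resources = [6], total = 6
  t=11: active resources = [6], total = 6
Peak resource demand = 6

6


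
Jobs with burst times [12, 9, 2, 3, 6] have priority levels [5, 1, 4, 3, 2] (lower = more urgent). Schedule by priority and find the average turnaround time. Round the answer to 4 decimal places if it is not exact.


Sort by priority (ascending = highest first):
Order: [(1, 9), (2, 6), (3, 3), (4, 2), (5, 12)]
Completion times:
  Priority 1, burst=9, C=9
  Priority 2, burst=6, C=15
  Priority 3, burst=3, C=18
  Priority 4, burst=2, C=20
  Priority 5, burst=12, C=32
Average turnaround = 94/5 = 18.8

18.8


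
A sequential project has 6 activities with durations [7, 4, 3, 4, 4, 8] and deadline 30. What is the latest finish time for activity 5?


LF(activity 5) = deadline - sum of successor durations
Successors: activities 6 through 6 with durations [8]
Sum of successor durations = 8
LF = 30 - 8 = 22

22


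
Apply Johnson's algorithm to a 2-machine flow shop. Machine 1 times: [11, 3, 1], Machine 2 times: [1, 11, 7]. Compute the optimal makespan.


Apply Johnson's rule:
  Group 1 (a <= b): [(3, 1, 7), (2, 3, 11)]
  Group 2 (a > b): [(1, 11, 1)]
Optimal job order: [3, 2, 1]
Schedule:
  Job 3: M1 done at 1, M2 done at 8
  Job 2: M1 done at 4, M2 done at 19
  Job 1: M1 done at 15, M2 done at 20
Makespan = 20

20


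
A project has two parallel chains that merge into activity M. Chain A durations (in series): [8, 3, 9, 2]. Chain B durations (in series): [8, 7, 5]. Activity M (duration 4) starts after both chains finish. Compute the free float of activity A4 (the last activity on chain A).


ES(A4) = sum of predecessors on chain A = 20
EF(A4) = ES + duration = 20 + 2 = 22
Successor of A4 is M. ES(M) = max(sum(A), sum(B)) = max(22, 20) = 22
Free float = ES(successor) - EF(current) = 22 - 22 = 0

0


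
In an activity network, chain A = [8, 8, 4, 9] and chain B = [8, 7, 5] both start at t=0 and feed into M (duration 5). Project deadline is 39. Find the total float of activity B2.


Forward pass: ES(B2) = sum of predecessors on chain B = 8
EF = ES + duration = 8 + 7 = 15
Backward pass: LF(M) = deadline = 39; LS(M) = 39 - 5 = 34
LF(B2) = LS(M) - sum(successors on chain B) = 34 - 5 = 29
LS = LF - duration = 29 - 7 = 22
Total float = LS - ES = 22 - 8 = 14

14


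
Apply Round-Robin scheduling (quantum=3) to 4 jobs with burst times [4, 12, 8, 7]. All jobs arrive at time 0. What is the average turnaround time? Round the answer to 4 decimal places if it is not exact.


Time quantum = 3
Execution trace:
  J1 runs 3 units, time = 3
  J2 runs 3 units, time = 6
  J3 runs 3 units, time = 9
  J4 runs 3 units, time = 12
  J1 runs 1 units, time = 13
  J2 runs 3 units, time = 16
  J3 runs 3 units, time = 19
  J4 runs 3 units, time = 22
  J2 runs 3 units, time = 25
  J3 runs 2 units, time = 27
  J4 runs 1 units, time = 28
  J2 runs 3 units, time = 31
Finish times: [13, 31, 27, 28]
Average turnaround = 99/4 = 24.75

24.75


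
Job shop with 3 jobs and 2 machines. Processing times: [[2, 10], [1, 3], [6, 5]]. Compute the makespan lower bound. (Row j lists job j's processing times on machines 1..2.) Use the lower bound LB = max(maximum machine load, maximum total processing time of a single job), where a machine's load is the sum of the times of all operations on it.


Machine loads:
  Machine 1: 2 + 1 + 6 = 9
  Machine 2: 10 + 3 + 5 = 18
Max machine load = 18
Job totals:
  Job 1: 12
  Job 2: 4
  Job 3: 11
Max job total = 12
Lower bound = max(18, 12) = 18

18


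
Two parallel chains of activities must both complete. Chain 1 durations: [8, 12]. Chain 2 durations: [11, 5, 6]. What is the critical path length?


Path A total = 8 + 12 = 20
Path B total = 11 + 5 + 6 = 22
Critical path = longest path = max(20, 22) = 22

22


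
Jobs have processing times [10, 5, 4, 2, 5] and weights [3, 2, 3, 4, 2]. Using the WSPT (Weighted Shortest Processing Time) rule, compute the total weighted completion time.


Compute p/w ratios and sort ascending (WSPT): [(2, 4), (4, 3), (5, 2), (5, 2), (10, 3)]
Compute weighted completion times:
  Job (p=2,w=4): C=2, w*C=4*2=8
  Job (p=4,w=3): C=6, w*C=3*6=18
  Job (p=5,w=2): C=11, w*C=2*11=22
  Job (p=5,w=2): C=16, w*C=2*16=32
  Job (p=10,w=3): C=26, w*C=3*26=78
Total weighted completion time = 158

158


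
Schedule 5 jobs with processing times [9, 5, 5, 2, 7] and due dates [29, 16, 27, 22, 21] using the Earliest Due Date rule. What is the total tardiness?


Sort by due date (EDD order): [(5, 16), (7, 21), (2, 22), (5, 27), (9, 29)]
Compute completion times and tardiness:
  Job 1: p=5, d=16, C=5, tardiness=max(0,5-16)=0
  Job 2: p=7, d=21, C=12, tardiness=max(0,12-21)=0
  Job 3: p=2, d=22, C=14, tardiness=max(0,14-22)=0
  Job 4: p=5, d=27, C=19, tardiness=max(0,19-27)=0
  Job 5: p=9, d=29, C=28, tardiness=max(0,28-29)=0
Total tardiness = 0

0


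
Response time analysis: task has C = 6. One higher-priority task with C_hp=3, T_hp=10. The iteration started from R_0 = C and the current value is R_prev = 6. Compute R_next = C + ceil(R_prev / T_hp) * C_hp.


R_next = C + ceil(R_prev / T_hp) * C_hp
ceil(6 / 10) = ceil(0.6) = 1
Interference = 1 * 3 = 3
R_next = 6 + 3 = 9

9


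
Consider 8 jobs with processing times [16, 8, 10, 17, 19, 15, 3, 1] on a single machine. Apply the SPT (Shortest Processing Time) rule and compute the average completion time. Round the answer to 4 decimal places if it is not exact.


Sort jobs by processing time (SPT order): [1, 3, 8, 10, 15, 16, 17, 19]
Compute completion times sequentially:
  Job 1: processing = 1, completes at 1
  Job 2: processing = 3, completes at 4
  Job 3: processing = 8, completes at 12
  Job 4: processing = 10, completes at 22
  Job 5: processing = 15, completes at 37
  Job 6: processing = 16, completes at 53
  Job 7: processing = 17, completes at 70
  Job 8: processing = 19, completes at 89
Sum of completion times = 288
Average completion time = 288/8 = 36.0

36.0


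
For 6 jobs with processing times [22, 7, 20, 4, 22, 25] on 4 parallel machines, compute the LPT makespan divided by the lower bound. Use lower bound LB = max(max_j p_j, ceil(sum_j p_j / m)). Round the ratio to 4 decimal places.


LPT order: [25, 22, 22, 20, 7, 4]
Machine loads after assignment: [25, 26, 22, 27]
LPT makespan = 27
Lower bound = max(max_job, ceil(total/4)) = max(25, 25) = 25
Ratio = 27 / 25 = 1.08

1.08


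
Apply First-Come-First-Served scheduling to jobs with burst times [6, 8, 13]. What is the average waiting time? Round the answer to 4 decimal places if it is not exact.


FCFS order (as given): [6, 8, 13]
Waiting times:
  Job 1: wait = 0
  Job 2: wait = 6
  Job 3: wait = 14
Sum of waiting times = 20
Average waiting time = 20/3 = 6.6667

6.6667


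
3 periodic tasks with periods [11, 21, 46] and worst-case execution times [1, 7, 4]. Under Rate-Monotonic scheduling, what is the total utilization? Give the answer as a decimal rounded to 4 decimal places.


Compute individual utilizations (exact fractions):
  Task 1: C/T = 1/11 (approx. 0.0909)
  Task 2: C/T = 7/21 = 1/3 (approx. 0.3333)
  Task 3: C/T = 4/46 = 2/23 (approx. 0.087)
Total utilization U = 1/11 + 1/3 + 2/23 = 388/759
Rounded to 4 decimal places: U = 0.5112
RM (Liu & Layland) bound for 3 tasks = 0.779763; compare with U = 388/759 (approx. 0.511199)
U <= bound, so schedulable by RM sufficient condition.

0.5112


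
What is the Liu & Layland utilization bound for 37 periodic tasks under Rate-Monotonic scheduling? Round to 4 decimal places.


Compute 2^(1/37) = 1.0189102844
Subtract 1: 1.0189102844 - 1 = 0.0189102844
Multiply by n: 37 * 0.0189102844 = 0.6996805228
Round to 4 dp: 0.6997

0.6997


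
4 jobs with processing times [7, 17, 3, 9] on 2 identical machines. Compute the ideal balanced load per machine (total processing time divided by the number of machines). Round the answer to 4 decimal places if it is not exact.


Total processing time = 7 + 17 + 3 + 9 = 36
Number of machines = 2
Ideal balanced load = 36 / 2 = 18.0

18.0
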